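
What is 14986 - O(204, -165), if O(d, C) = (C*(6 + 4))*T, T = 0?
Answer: 14986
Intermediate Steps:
O(d, C) = 0 (O(d, C) = (C*(6 + 4))*0 = (C*10)*0 = (10*C)*0 = 0)
14986 - O(204, -165) = 14986 - 1*0 = 14986 + 0 = 14986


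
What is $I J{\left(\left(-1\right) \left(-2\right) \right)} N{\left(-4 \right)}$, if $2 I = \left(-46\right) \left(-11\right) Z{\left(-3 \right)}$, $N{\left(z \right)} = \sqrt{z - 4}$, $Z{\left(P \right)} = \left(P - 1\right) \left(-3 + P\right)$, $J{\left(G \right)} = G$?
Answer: $24288 i \sqrt{2} \approx 34348.0 i$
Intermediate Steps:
$Z{\left(P \right)} = \left(-1 + P\right) \left(-3 + P\right)$
$N{\left(z \right)} = \sqrt{-4 + z}$
$I = 6072$ ($I = \frac{\left(-46\right) \left(-11\right) \left(3 + \left(-3\right)^{2} - -12\right)}{2} = \frac{506 \left(3 + 9 + 12\right)}{2} = \frac{506 \cdot 24}{2} = \frac{1}{2} \cdot 12144 = 6072$)
$I J{\left(\left(-1\right) \left(-2\right) \right)} N{\left(-4 \right)} = 6072 \left(-1\right) \left(-2\right) \sqrt{-4 - 4} = 6072 \cdot 2 \sqrt{-8} = 6072 \cdot 2 \cdot 2 i \sqrt{2} = 6072 \cdot 4 i \sqrt{2} = 24288 i \sqrt{2}$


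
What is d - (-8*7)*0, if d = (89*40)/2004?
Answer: 890/501 ≈ 1.7764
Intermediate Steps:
d = 890/501 (d = 3560*(1/2004) = 890/501 ≈ 1.7764)
d - (-8*7)*0 = 890/501 - (-8*7)*0 = 890/501 - (-56)*0 = 890/501 - 1*0 = 890/501 + 0 = 890/501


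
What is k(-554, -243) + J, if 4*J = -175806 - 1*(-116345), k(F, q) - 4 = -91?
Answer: -59809/4 ≈ -14952.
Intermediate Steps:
k(F, q) = -87 (k(F, q) = 4 - 91 = -87)
J = -59461/4 (J = (-175806 - 1*(-116345))/4 = (-175806 + 116345)/4 = (¼)*(-59461) = -59461/4 ≈ -14865.)
k(-554, -243) + J = -87 - 59461/4 = -59809/4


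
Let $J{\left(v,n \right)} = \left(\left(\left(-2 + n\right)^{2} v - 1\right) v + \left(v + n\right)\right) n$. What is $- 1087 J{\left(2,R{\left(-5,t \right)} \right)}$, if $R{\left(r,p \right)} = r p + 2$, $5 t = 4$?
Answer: $134788$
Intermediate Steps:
$t = \frac{4}{5}$ ($t = \frac{1}{5} \cdot 4 = \frac{4}{5} \approx 0.8$)
$R{\left(r,p \right)} = 2 + p r$ ($R{\left(r,p \right)} = p r + 2 = 2 + p r$)
$J{\left(v,n \right)} = n \left(n + v + v \left(-1 + v \left(-2 + n\right)^{2}\right)\right)$ ($J{\left(v,n \right)} = \left(\left(v \left(-2 + n\right)^{2} - 1\right) v + \left(n + v\right)\right) n = \left(\left(-1 + v \left(-2 + n\right)^{2}\right) v + \left(n + v\right)\right) n = \left(v \left(-1 + v \left(-2 + n\right)^{2}\right) + \left(n + v\right)\right) n = \left(n + v + v \left(-1 + v \left(-2 + n\right)^{2}\right)\right) n = n \left(n + v + v \left(-1 + v \left(-2 + n\right)^{2}\right)\right)$)
$- 1087 J{\left(2,R{\left(-5,t \right)} \right)} = - 1087 \left(2 + \frac{4}{5} \left(-5\right)\right) \left(\left(2 + \frac{4}{5} \left(-5\right)\right) + 2^{2} \left(-2 + \left(2 + \frac{4}{5} \left(-5\right)\right)\right)^{2}\right) = - 1087 \left(2 - 4\right) \left(\left(2 - 4\right) + 4 \left(-2 + \left(2 - 4\right)\right)^{2}\right) = - 1087 \left(- 2 \left(-2 + 4 \left(-2 - 2\right)^{2}\right)\right) = - 1087 \left(- 2 \left(-2 + 4 \left(-4\right)^{2}\right)\right) = - 1087 \left(- 2 \left(-2 + 4 \cdot 16\right)\right) = - 1087 \left(- 2 \left(-2 + 64\right)\right) = - 1087 \left(\left(-2\right) 62\right) = \left(-1087\right) \left(-124\right) = 134788$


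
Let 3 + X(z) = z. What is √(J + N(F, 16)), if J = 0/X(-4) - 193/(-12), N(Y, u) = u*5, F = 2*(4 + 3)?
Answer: √3459/6 ≈ 9.8022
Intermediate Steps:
F = 14 (F = 2*7 = 14)
X(z) = -3 + z
N(Y, u) = 5*u
J = 193/12 (J = 0/(-3 - 4) - 193/(-12) = 0/(-7) - 193*(-1/12) = 0*(-⅐) + 193/12 = 0 + 193/12 = 193/12 ≈ 16.083)
√(J + N(F, 16)) = √(193/12 + 5*16) = √(193/12 + 80) = √(1153/12) = √3459/6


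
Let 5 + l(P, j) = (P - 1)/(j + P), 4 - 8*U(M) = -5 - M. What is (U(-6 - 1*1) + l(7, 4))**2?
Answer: 34225/1936 ≈ 17.678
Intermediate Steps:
U(M) = 9/8 + M/8 (U(M) = 1/2 - (-5 - M)/8 = 1/2 + (5/8 + M/8) = 9/8 + M/8)
l(P, j) = -5 + (-1 + P)/(P + j) (l(P, j) = -5 + (P - 1)/(j + P) = -5 + (-1 + P)/(P + j))
(U(-6 - 1*1) + l(7, 4))**2 = ((9/8 + (-6 - 1*1)/8) + (-1 - 5*4 - 4*7)/(7 + 4))**2 = ((9/8 + (-6 - 1)/8) + (-1 - 20 - 28)/11)**2 = ((9/8 + (1/8)*(-7)) + (1/11)*(-49))**2 = ((9/8 - 7/8) - 49/11)**2 = (1/4 - 49/11)**2 = (-185/44)**2 = 34225/1936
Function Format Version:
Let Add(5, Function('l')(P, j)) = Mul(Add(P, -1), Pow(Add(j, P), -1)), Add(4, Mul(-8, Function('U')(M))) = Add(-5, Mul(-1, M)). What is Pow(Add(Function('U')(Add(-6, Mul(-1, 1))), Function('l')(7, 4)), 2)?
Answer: Rational(34225, 1936) ≈ 17.678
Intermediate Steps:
Function('U')(M) = Add(Rational(9, 8), Mul(Rational(1, 8), M)) (Function('U')(M) = Add(Rational(1, 2), Mul(Rational(-1, 8), Add(-5, Mul(-1, M)))) = Add(Rational(1, 2), Add(Rational(5, 8), Mul(Rational(1, 8), M))) = Add(Rational(9, 8), Mul(Rational(1, 8), M)))
Function('l')(P, j) = Add(-5, Mul(Pow(Add(P, j), -1), Add(-1, P))) (Function('l')(P, j) = Add(-5, Mul(Add(P, -1), Pow(Add(j, P), -1))) = Add(-5, Mul(Add(-1, P), Pow(Add(P, j), -1))) = Add(-5, Mul(Pow(Add(P, j), -1), Add(-1, P))))
Pow(Add(Function('U')(Add(-6, Mul(-1, 1))), Function('l')(7, 4)), 2) = Pow(Add(Add(Rational(9, 8), Mul(Rational(1, 8), Add(-6, Mul(-1, 1)))), Mul(Pow(Add(7, 4), -1), Add(-1, Mul(-5, 4), Mul(-4, 7)))), 2) = Pow(Add(Add(Rational(9, 8), Mul(Rational(1, 8), Add(-6, -1))), Mul(Pow(11, -1), Add(-1, -20, -28))), 2) = Pow(Add(Add(Rational(9, 8), Mul(Rational(1, 8), -7)), Mul(Rational(1, 11), -49)), 2) = Pow(Add(Add(Rational(9, 8), Rational(-7, 8)), Rational(-49, 11)), 2) = Pow(Add(Rational(1, 4), Rational(-49, 11)), 2) = Pow(Rational(-185, 44), 2) = Rational(34225, 1936)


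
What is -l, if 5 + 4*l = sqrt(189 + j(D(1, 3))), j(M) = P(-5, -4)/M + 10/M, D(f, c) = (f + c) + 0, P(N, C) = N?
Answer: 5/4 - sqrt(761)/8 ≈ -2.1983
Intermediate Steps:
D(f, c) = c + f (D(f, c) = (c + f) + 0 = c + f)
j(M) = 5/M (j(M) = -5/M + 10/M = 5/M)
l = -5/4 + sqrt(761)/8 (l = -5/4 + sqrt(189 + 5/(3 + 1))/4 = -5/4 + sqrt(189 + 5/4)/4 = -5/4 + sqrt(761/4)/4 = -5/4 + (sqrt(761)/2)/4 = -5/4 + sqrt(761)/8 ≈ 2.1983)
-l = -(-5/4 + sqrt(761)/8) = 5/4 - sqrt(761)/8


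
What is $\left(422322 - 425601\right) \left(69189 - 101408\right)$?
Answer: $105646101$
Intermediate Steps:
$\left(422322 - 425601\right) \left(69189 - 101408\right) = - 3279 \left(69189 + \left(-142118 + 40710\right)\right) = - 3279 \left(69189 - 101408\right) = \left(-3279\right) \left(-32219\right) = 105646101$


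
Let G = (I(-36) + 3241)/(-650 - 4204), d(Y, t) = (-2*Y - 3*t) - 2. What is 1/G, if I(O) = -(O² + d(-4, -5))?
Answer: -2427/962 ≈ -2.5229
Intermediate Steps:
d(Y, t) = -2 - 3*t - 2*Y (d(Y, t) = (-3*t - 2*Y) - 2 = -2 - 3*t - 2*Y)
I(O) = -21 - O² (I(O) = -(O² + (-2 - 3*(-5) - 2*(-4))) = -(O² + (-2 + 15 + 8)) = -(O² + 21) = -(21 + O²) = -21 - O²)
G = -962/2427 (G = ((-21 - 1*(-36)²) + 3241)/(-650 - 4204) = ((-21 - 1*1296) + 3241)/(-4854) = ((-21 - 1296) + 3241)*(-1/4854) = (-1317 + 3241)*(-1/4854) = 1924*(-1/4854) = -962/2427 ≈ -0.39637)
1/G = 1/(-962/2427) = -2427/962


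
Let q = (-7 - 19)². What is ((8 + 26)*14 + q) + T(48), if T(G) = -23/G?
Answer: 55273/48 ≈ 1151.5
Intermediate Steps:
q = 676 (q = (-26)² = 676)
((8 + 26)*14 + q) + T(48) = ((8 + 26)*14 + 676) - 23/48 = (34*14 + 676) - 23*1/48 = (476 + 676) - 23/48 = 1152 - 23/48 = 55273/48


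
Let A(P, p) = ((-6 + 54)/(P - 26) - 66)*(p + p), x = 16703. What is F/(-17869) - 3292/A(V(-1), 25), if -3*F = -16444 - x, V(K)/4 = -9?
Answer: 169998922/462360375 ≈ 0.36768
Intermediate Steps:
V(K) = -36 (V(K) = 4*(-9) = -36)
F = 11049 (F = -(-16444 - 1*16703)/3 = -(-16444 - 16703)/3 = -⅓*(-33147) = 11049)
A(P, p) = 2*p*(-66 + 48/(-26 + P)) (A(P, p) = (48/(-26 + P) - 66)*(2*p) = (-66 + 48/(-26 + P))*(2*p) = 2*p*(-66 + 48/(-26 + P)))
F/(-17869) - 3292/A(V(-1), 25) = 11049/(-17869) - 3292*(-26 - 36)/(300*(294 - 11*(-36))) = 11049*(-1/17869) - 3292*(-31/(150*(294 + 396))) = -11049/17869 - 3292/(12*25*(-1/62)*690) = -11049/17869 - 3292/(-103500/31) = -11049/17869 - 3292*(-31/103500) = -11049/17869 + 25513/25875 = 169998922/462360375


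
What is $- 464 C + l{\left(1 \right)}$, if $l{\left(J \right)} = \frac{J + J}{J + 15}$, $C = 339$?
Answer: $- \frac{1258367}{8} \approx -1.573 \cdot 10^{5}$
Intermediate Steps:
$l{\left(J \right)} = \frac{2 J}{15 + J}$
$- 464 C + l{\left(1 \right)} = \left(-464\right) 339 + 2 \cdot 1 \frac{1}{15 + 1} = -157296 + 2 \cdot 1 \cdot \frac{1}{16} = -157296 + \frac{1}{8} = - \frac{1258367}{8}$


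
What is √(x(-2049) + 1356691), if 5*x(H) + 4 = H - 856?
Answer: 3*√3766970/5 ≈ 1164.5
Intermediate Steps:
x(H) = -172 + H/5 (x(H) = -⅘ + (H - 856)/5 = -⅘ + (-856 + H)/5 = -⅘ + (-856/5 + H/5) = -172 + H/5)
√(x(-2049) + 1356691) = √((-172 + (⅕)*(-2049)) + 1356691) = √((-172 - 2049/5) + 1356691) = √(-2909/5 + 1356691) = √(6780546/5) = 3*√3766970/5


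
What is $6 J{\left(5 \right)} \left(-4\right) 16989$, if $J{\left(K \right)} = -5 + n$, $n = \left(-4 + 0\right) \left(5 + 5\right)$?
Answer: $18348120$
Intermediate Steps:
$n = -40$ ($n = \left(-4\right) 10 = -40$)
$J{\left(K \right)} = -45$ ($J{\left(K \right)} = -5 - 40 = -45$)
$6 J{\left(5 \right)} \left(-4\right) 16989 = 6 \left(-45\right) \left(-4\right) 16989 = \left(-270\right) \left(-4\right) 16989 = 1080 \cdot 16989 = 18348120$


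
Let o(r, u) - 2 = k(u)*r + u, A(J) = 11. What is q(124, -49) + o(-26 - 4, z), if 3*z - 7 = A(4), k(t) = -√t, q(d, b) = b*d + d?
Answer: -5944 + 30*√6 ≈ -5870.5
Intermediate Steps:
q(d, b) = d + b*d
z = 6 (z = 7/3 + (⅓)*11 = 7/3 + 11/3 = 6)
o(r, u) = 2 + u - r*√u (o(r, u) = 2 + ((-√u)*r + u) = 2 + (-r*√u + u) = 2 + (u - r*√u) = 2 + u - r*√u)
q(124, -49) + o(-26 - 4, z) = 124*(1 - 49) + (2 + 6 - (-26 - 4)*√6) = 124*(-48) + (2 + 6 - 1*(-30)*√6) = -5952 + (2 + 6 + 30*√6) = -5952 + (8 + 30*√6) = -5944 + 30*√6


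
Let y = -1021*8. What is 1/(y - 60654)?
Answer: -1/68822 ≈ -1.4530e-5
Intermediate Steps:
y = -8168
1/(y - 60654) = 1/(-8168 - 60654) = 1/(-68822) = -1/68822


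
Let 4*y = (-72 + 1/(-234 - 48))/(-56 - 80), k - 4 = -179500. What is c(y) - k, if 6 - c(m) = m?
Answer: 27537022511/153408 ≈ 1.7950e+5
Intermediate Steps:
k = -179496 (k = 4 - 179500 = -179496)
y = 20305/153408 (y = ((-72 + 1/(-234 - 48))/(-56 - 80))/4 = ((-72 + 1/(-282))/(-136))/4 = ((-72 - 1/282)*(-1/136))/4 = (-20305/282*(-1/136))/4 = (¼)*(20305/38352) = 20305/153408 ≈ 0.13236)
c(m) = 6 - m
c(y) - k = (6 - 1*20305/153408) - 1*(-179496) = (6 - 20305/153408) + 179496 = 900143/153408 + 179496 = 27537022511/153408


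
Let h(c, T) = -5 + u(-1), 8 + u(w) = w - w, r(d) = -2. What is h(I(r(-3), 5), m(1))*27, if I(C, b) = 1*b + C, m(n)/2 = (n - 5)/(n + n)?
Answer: -351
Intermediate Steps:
m(n) = (-5 + n)/n (m(n) = 2*((n - 5)/(n + n)) = 2*((-5 + n)/((2*n))) = 2*((-5 + n)*(1/(2*n))) = 2*((-5 + n)/(2*n)) = (-5 + n)/n)
I(C, b) = C + b (I(C, b) = b + C = C + b)
u(w) = -8 (u(w) = -8 + (w - w) = -8 + 0 = -8)
h(c, T) = -13 (h(c, T) = -5 - 8 = -13)
h(I(r(-3), 5), m(1))*27 = -13*27 = -351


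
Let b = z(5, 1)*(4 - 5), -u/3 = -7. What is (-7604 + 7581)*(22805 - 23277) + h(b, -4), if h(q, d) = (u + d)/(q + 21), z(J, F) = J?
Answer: 173713/16 ≈ 10857.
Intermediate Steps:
u = 21 (u = -3*(-7) = 21)
b = -5 (b = 5*(4 - 5) = 5*(-1) = -5)
h(q, d) = (21 + d)/(21 + q) (h(q, d) = (21 + d)/(q + 21) = (21 + d)/(21 + q))
(-7604 + 7581)*(22805 - 23277) + h(b, -4) = (-7604 + 7581)*(22805 - 23277) + (21 - 4)/(21 - 5) = -23*(-472) + 17/16 = 10856 + (1/16)*17 = 10856 + 17/16 = 173713/16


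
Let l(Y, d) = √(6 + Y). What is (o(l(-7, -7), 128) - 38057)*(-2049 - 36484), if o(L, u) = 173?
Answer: 1459784172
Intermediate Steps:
(o(l(-7, -7), 128) - 38057)*(-2049 - 36484) = (173 - 38057)*(-2049 - 36484) = -37884*(-38533) = 1459784172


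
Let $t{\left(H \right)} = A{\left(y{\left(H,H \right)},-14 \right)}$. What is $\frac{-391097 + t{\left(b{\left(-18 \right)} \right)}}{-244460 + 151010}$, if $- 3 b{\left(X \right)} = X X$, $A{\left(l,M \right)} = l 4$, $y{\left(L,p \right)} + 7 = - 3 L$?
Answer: $\frac{129943}{31150} \approx 4.1715$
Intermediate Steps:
$y{\left(L,p \right)} = -7 - 3 L$
$A{\left(l,M \right)} = 4 l$
$b{\left(X \right)} = - \frac{X^{2}}{3}$ ($b{\left(X \right)} = - \frac{X X}{3} = - \frac{X^{2}}{3}$)
$t{\left(H \right)} = -28 - 12 H$ ($t{\left(H \right)} = 4 \left(-7 - 3 H\right) = -28 - 12 H$)
$\frac{-391097 + t{\left(b{\left(-18 \right)} \right)}}{-244460 + 151010} = \frac{-391097 - \left(28 + 12 \left(- \frac{\left(-18\right)^{2}}{3}\right)\right)}{-244460 + 151010} = \frac{-391097 - \left(28 + 12 \left(\left(- \frac{1}{3}\right) 324\right)\right)}{-93450} = \left(-391097 - -1268\right) \left(- \frac{1}{93450}\right) = \left(-391097 + \left(-28 + 1296\right)\right) \left(- \frac{1}{93450}\right) = \left(-391097 + 1268\right) \left(- \frac{1}{93450}\right) = \left(-389829\right) \left(- \frac{1}{93450}\right) = \frac{129943}{31150}$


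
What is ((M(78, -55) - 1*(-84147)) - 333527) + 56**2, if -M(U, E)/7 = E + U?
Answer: -246405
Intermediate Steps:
M(U, E) = -7*E - 7*U (M(U, E) = -7*(E + U) = -7*E - 7*U)
((M(78, -55) - 1*(-84147)) - 333527) + 56**2 = (((-7*(-55) - 7*78) - 1*(-84147)) - 333527) + 56**2 = (((385 - 546) + 84147) - 333527) + 3136 = ((-161 + 84147) - 333527) + 3136 = (83986 - 333527) + 3136 = -249541 + 3136 = -246405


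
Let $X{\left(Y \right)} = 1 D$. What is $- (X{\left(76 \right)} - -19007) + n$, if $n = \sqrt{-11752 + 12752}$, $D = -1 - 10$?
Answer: $-18996 + 10 \sqrt{10} \approx -18964.0$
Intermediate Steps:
$D = -11$ ($D = -1 - 10 = -11$)
$X{\left(Y \right)} = -11$ ($X{\left(Y \right)} = 1 \left(-11\right) = -11$)
$n = 10 \sqrt{10}$ ($n = \sqrt{1000} = 10 \sqrt{10} \approx 31.623$)
$- (X{\left(76 \right)} - -19007) + n = - (-11 - -19007) + 10 \sqrt{10} = - (-11 + 19007) + 10 \sqrt{10} = \left(-1\right) 18996 + 10 \sqrt{10} = -18996 + 10 \sqrt{10}$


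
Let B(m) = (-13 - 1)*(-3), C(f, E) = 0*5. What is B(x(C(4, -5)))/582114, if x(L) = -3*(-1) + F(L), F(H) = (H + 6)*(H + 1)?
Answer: 7/97019 ≈ 7.2151e-5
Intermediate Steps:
F(H) = (1 + H)*(6 + H) (F(H) = (6 + H)*(1 + H) = (1 + H)*(6 + H))
C(f, E) = 0
x(L) = 9 + L² + 7*L (x(L) = -3*(-1) + (6 + L² + 7*L) = 3 + (6 + L² + 7*L) = 9 + L² + 7*L)
B(m) = 42 (B(m) = -14*(-3) = 42)
B(x(C(4, -5)))/582114 = 42/582114 = 42*(1/582114) = 7/97019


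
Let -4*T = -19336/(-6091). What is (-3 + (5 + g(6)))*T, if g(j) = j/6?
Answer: -14502/6091 ≈ -2.3809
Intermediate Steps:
g(j) = j/6 (g(j) = j*(1/6) = j/6)
T = -4834/6091 (T = -(-4834)/(-6091) = -(-4834)*(-1)/6091 = -1/4*19336/6091 = -4834/6091 ≈ -0.79363)
(-3 + (5 + g(6)))*T = (-3 + (5 + (1/6)*6))*(-4834/6091) = (-3 + (5 + 1))*(-4834/6091) = (-3 + 6)*(-4834/6091) = 3*(-4834/6091) = -14502/6091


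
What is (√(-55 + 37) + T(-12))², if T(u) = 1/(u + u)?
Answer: (-1 + 72*I*√2)²/576 ≈ -17.998 - 0.35355*I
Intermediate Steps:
T(u) = 1/(2*u)
(√(-55 + 37) + T(-12))² = (√(-55 + 37) + (½)/(-12))² = (√(-18) + (½)*(-1/12))² = (3*I*√2 - 1/24)² = (-1/24 + 3*I*√2)²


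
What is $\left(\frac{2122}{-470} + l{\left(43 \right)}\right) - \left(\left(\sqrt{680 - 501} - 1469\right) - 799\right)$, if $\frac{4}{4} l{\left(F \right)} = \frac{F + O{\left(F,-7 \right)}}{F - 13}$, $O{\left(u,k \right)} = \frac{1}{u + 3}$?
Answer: $\frac{146902657}{64860} - \sqrt{179} \approx 2251.5$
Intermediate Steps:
$O{\left(u,k \right)} = \frac{1}{3 + u}$
$l{\left(F \right)} = \frac{F + \frac{1}{3 + F}}{-13 + F}$ ($l{\left(F \right)} = \frac{F + \frac{1}{3 + F}}{F - 13} = \frac{F + \frac{1}{3 + F}}{-13 + F}$)
$\left(\frac{2122}{-470} + l{\left(43 \right)}\right) - \left(\left(\sqrt{680 - 501} - 1469\right) - 799\right) = \left(\frac{2122}{-470} + \frac{1 + 43 \left(3 + 43\right)}{\left(-13 + 43\right) \left(3 + 43\right)}\right) - \left(\left(\sqrt{680 - 501} - 1469\right) - 799\right) = \left(2122 \left(- \frac{1}{470}\right) + \frac{1 + 43 \cdot 46}{30 \cdot 46}\right) - \left(\left(\sqrt{179} - 1469\right) - 799\right) = \left(- \frac{1061}{235} + \frac{1}{30} \cdot \frac{1}{46} \left(1 + 1978\right)\right) - \left(\left(-1469 + \sqrt{179}\right) - 799\right) = \left(- \frac{1061}{235} + \frac{1}{30} \cdot \frac{1}{46} \cdot 1979\right) - \left(-2268 + \sqrt{179}\right) = \left(- \frac{1061}{235} + \frac{1979}{1380}\right) + \left(2268 - \sqrt{179}\right) = - \frac{199823}{64860} + \left(2268 - \sqrt{179}\right) = \frac{146902657}{64860} - \sqrt{179}$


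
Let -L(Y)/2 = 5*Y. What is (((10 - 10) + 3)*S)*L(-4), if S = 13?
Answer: 1560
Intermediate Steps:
L(Y) = -10*Y
(((10 - 10) + 3)*S)*L(-4) = (((10 - 10) + 3)*13)*(-10*(-4)) = ((0 + 3)*13)*40 = (3*13)*40 = 39*40 = 1560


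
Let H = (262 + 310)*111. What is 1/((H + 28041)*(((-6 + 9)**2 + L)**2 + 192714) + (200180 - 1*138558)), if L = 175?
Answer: 1/20738693432 ≈ 4.8219e-11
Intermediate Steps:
H = 63492 (H = 572*111 = 63492)
1/((H + 28041)*(((-6 + 9)**2 + L)**2 + 192714) + (200180 - 1*138558)) = 1/((63492 + 28041)*(((-6 + 9)**2 + 175)**2 + 192714) + (200180 - 1*138558)) = 1/(91533*((3**2 + 175)**2 + 192714) + (200180 - 138558)) = 1/(91533*((9 + 175)**2 + 192714) + 61622) = 1/(91533*(184**2 + 192714) + 61622) = 1/(91533*(33856 + 192714) + 61622) = 1/(91533*226570 + 61622) = 1/(20738631810 + 61622) = 1/20738693432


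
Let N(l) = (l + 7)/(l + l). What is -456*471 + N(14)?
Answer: -859101/4 ≈ -2.1478e+5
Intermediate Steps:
N(l) = (7 + l)/(2*l) (N(l) = (7 + l)/((2*l)) = (7 + l)*(1/(2*l)) = (7 + l)/(2*l))
-456*471 + N(14) = -456*471 + (½)*(7 + 14)/14 = -214776 + (½)*(1/14)*21 = -214776 + ¾ = -859101/4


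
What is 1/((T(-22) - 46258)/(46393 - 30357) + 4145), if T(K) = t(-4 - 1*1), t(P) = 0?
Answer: 8018/33211481 ≈ 0.00024142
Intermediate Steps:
T(K) = 0
1/((T(-22) - 46258)/(46393 - 30357) + 4145) = 1/((0 - 46258)/(46393 - 30357) + 4145) = 1/(-46258/16036 + 4145) = 1/(-46258*1/16036 + 4145) = 1/(-23129/8018 + 4145) = 1/(33211481/8018) = 8018/33211481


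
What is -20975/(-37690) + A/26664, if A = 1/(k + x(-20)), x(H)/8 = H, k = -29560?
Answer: 1662172429031/2986759427520 ≈ 0.55651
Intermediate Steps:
x(H) = 8*H
A = -1/29720 (A = 1/(-29560 + 8*(-20)) = 1/(-29560 - 160) = 1/(-29720) = -1/29720 ≈ -3.3647e-5)
-20975/(-37690) + A/26664 = -20975/(-37690) - 1/29720/26664 = -20975*(-1/37690) - 1/29720*1/26664 = 4195/7538 - 1/792454080 = 1662172429031/2986759427520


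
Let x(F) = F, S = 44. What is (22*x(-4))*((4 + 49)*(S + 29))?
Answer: -340472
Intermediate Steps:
(22*x(-4))*((4 + 49)*(S + 29)) = (22*(-4))*((4 + 49)*(44 + 29)) = -4664*73 = -88*3869 = -340472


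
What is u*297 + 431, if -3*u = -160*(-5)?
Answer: -78769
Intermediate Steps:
u = -800/3 (u = -(-160)*(-5)/3 = -⅓*800 = -800/3 ≈ -266.67)
u*297 + 431 = -800/3*297 + 431 = -79200 + 431 = -78769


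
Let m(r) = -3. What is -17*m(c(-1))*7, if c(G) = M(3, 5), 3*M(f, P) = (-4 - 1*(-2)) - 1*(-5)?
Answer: 357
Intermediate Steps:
M(f, P) = 1 (M(f, P) = ((-4 - 1*(-2)) - 1*(-5))/3 = ((-4 + 2) + 5)/3 = (-2 + 5)/3 = (1/3)*3 = 1)
c(G) = 1
-17*m(c(-1))*7 = -17*(-3)*7 = 51*7 = 357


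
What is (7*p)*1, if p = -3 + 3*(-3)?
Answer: -84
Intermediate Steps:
p = -12 (p = -3 - 9 = -12)
(7*p)*1 = (7*(-12))*1 = -84*1 = -84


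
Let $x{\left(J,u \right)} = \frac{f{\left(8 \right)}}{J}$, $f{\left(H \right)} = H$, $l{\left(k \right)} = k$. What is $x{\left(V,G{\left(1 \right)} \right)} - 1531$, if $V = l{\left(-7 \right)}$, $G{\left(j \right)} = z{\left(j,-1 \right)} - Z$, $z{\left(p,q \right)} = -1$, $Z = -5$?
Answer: $- \frac{10725}{7} \approx -1532.1$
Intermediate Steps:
$G{\left(j \right)} = 4$ ($G{\left(j \right)} = -1 - -5 = -1 + 5 = 4$)
$V = -7$
$x{\left(J,u \right)} = \frac{8}{J}$
$x{\left(V,G{\left(1 \right)} \right)} - 1531 = \frac{8}{-7} - 1531 = 8 \left(- \frac{1}{7}\right) - 1531 = - \frac{8}{7} - 1531 = - \frac{10725}{7}$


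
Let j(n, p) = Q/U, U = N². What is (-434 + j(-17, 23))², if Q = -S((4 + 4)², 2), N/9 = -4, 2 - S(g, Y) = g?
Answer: 79074002401/419904 ≈ 1.8831e+5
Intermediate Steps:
S(g, Y) = 2 - g
N = -36 (N = 9*(-4) = -36)
Q = 62 (Q = -(2 - (4 + 4)²) = -(2 - 1*8²) = -(2 - 1*64) = -(2 - 64) = -1*(-62) = 62)
U = 1296 (U = (-36)² = 1296)
j(n, p) = 31/648 (j(n, p) = 62/1296 = 62*(1/1296) = 31/648)
(-434 + j(-17, 23))² = (-434 + 31/648)² = (-281201/648)² = 79074002401/419904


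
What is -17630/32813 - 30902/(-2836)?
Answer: 481994323/46528834 ≈ 10.359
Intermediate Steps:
-17630/32813 - 30902/(-2836) = -17630*1/32813 - 30902*(-1/2836) = -17630/32813 + 15451/1418 = 481994323/46528834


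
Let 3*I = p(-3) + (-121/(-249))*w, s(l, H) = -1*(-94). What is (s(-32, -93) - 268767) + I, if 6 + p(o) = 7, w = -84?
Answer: -66902882/249 ≈ -2.6869e+5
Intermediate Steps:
s(l, H) = 94
p(o) = 1 (p(o) = -6 + 7 = 1)
I = -3305/249 (I = (1 - 121/(-249)*(-84))/3 = (1 - 121*(-1/249)*(-84))/3 = (1 + (121/249)*(-84))/3 = (1 - 3388/83)/3 = (⅓)*(-3305/83) = -3305/249 ≈ -13.273)
(s(-32, -93) - 268767) + I = (94 - 268767) - 3305/249 = -268673 - 3305/249 = -66902882/249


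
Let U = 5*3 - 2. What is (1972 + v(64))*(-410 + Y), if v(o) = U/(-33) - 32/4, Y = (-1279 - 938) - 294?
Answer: -189277879/33 ≈ -5.7357e+6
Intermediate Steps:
Y = -2511 (Y = -2217 - 294 = -2511)
U = 13 (U = 15 - 2 = 13)
v(o) = -277/33 (v(o) = 13/(-33) - 32/4 = 13*(-1/33) - 32*¼ = -13/33 - 8 = -277/33)
(1972 + v(64))*(-410 + Y) = (1972 - 277/33)*(-410 - 2511) = (64799/33)*(-2921) = -189277879/33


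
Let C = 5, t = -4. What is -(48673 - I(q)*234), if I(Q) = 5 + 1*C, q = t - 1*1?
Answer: -46333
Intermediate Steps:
q = -5 (q = -4 - 1*1 = -4 - 1 = -5)
I(Q) = 10 (I(Q) = 5 + 1*5 = 5 + 5 = 10)
-(48673 - I(q)*234) = -(48673 - 10*234) = -(48673 - 1*2340) = -(48673 - 2340) = -1*46333 = -46333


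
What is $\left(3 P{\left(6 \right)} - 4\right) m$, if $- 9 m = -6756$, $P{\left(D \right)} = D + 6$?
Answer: $\frac{72064}{3} \approx 24021.0$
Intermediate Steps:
$P{\left(D \right)} = 6 + D$
$m = \frac{2252}{3}$ ($m = \left(- \frac{1}{9}\right) \left(-6756\right) = \frac{2252}{3} \approx 750.67$)
$\left(3 P{\left(6 \right)} - 4\right) m = \left(3 \left(6 + 6\right) - 4\right) \frac{2252}{3} = \left(3 \cdot 12 - 4\right) \frac{2252}{3} = \left(36 - 4\right) \frac{2252}{3} = 32 \cdot \frac{2252}{3} = \frac{72064}{3}$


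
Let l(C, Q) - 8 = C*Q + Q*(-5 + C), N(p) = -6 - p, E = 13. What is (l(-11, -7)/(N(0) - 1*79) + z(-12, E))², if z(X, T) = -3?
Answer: 204304/7225 ≈ 28.277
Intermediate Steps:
l(C, Q) = 8 + C*Q + Q*(-5 + C) (l(C, Q) = 8 + (C*Q + Q*(-5 + C)) = 8 + C*Q + Q*(-5 + C))
(l(-11, -7)/(N(0) - 1*79) + z(-12, E))² = ((8 - 5*(-7) + 2*(-11)*(-7))/((-6 - 1*0) - 1*79) - 3)² = ((8 + 35 + 154)/((-6 + 0) - 79) - 3)² = (197/(-6 - 79) - 3)² = (197/(-85) - 3)² = (197*(-1/85) - 3)² = (-197/85 - 3)² = (-452/85)² = 204304/7225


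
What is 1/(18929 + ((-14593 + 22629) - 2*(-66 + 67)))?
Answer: 1/26963 ≈ 3.7088e-5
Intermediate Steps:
1/(18929 + ((-14593 + 22629) - 2*(-66 + 67))) = 1/(18929 + (8036 - 2*1)) = 1/(18929 + (8036 - 2)) = 1/(18929 + 8034) = 1/26963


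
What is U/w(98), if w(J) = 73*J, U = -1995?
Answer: -285/1022 ≈ -0.27886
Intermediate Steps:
U/w(98) = -1995/(73*98) = -1995/7154 = -1995*1/7154 = -285/1022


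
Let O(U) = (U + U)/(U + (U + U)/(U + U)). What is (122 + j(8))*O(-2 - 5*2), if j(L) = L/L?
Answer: 2952/11 ≈ 268.36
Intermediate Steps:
j(L) = 1
O(U) = 2*U/(1 + U) (O(U) = (2*U)/(U + (2*U)/((2*U))) = (2*U)/(U + (2*U)*(1/(2*U))) = (2*U)/(U + 1) = (2*U)/(1 + U) = 2*U/(1 + U))
(122 + j(8))*O(-2 - 5*2) = (122 + 1)*(2*(-2 - 5*2)/(1 + (-2 - 5*2))) = 123*(2*(-2 - 10)/(1 + (-2 - 10))) = 123*(2*(-12)/(1 - 12)) = 123*(2*(-12)/(-11)) = 123*(2*(-12)*(-1/11)) = 123*(24/11) = 2952/11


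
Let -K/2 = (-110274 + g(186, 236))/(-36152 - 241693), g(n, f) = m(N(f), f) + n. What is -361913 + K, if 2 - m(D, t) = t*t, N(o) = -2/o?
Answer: -100556049049/277845 ≈ -3.6191e+5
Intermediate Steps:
m(D, t) = 2 - t² (m(D, t) = 2 - t*t = 2 - t²)
g(n, f) = 2 + n - f² (g(n, f) = (2 - f²) + n = 2 + n - f²)
K = -331564/277845 (K = -2*(-110274 + (2 + 186 - 1*236²))/(-36152 - 241693) = -2*(-110274 + (2 + 186 - 1*55696))/(-277845) = -2*(-110274 + (2 + 186 - 55696))*(-1)/277845 = -2*(-110274 - 55508)*(-1)/277845 = -(-331564)*(-1)/277845 = -2*165782/277845 = -331564/277845 ≈ -1.1933)
-361913 + K = -361913 - 331564/277845 = -100556049049/277845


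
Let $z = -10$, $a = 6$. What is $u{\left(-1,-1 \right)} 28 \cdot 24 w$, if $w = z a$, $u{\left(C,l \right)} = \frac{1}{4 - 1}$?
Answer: $-13440$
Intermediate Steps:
$u{\left(C,l \right)} = \frac{1}{3}$
$w = -60$ ($w = \left(-10\right) 6 = -60$)
$u{\left(-1,-1 \right)} 28 \cdot 24 w = \frac{28 \cdot 24 \left(-60\right)}{3} = \frac{672 \left(-60\right)}{3} = \frac{1}{3} \left(-40320\right) = -13440$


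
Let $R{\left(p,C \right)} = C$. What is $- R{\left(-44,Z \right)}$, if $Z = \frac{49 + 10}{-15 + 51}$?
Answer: $- \frac{59}{36} \approx -1.6389$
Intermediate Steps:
$Z = \frac{59}{36} \approx 1.6389$
$- R{\left(-44,Z \right)} = \left(-1\right) \frac{59}{36} = - \frac{59}{36}$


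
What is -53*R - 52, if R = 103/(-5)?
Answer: 5199/5 ≈ 1039.8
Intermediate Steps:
R = -103/5 (R = 103*(-⅕) = -103/5 ≈ -20.600)
-53*R - 52 = -53*(-103/5) - 52 = 5459/5 - 52 = 5199/5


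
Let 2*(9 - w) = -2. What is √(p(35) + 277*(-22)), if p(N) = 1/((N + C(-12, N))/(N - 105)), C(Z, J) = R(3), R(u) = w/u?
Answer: 2*I*√806173/23 ≈ 78.076*I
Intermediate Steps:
w = 10 (w = 9 - ½*(-2) = 9 + 1 = 10)
R(u) = 10/u
C(Z, J) = 10/3
p(N) = (-105 + N)/(10/3 + N) (p(N) = 1/((N + 10/3)/(N - 105)) = 1/((10/3 + N)/(-105 + N)) = (-105 + N)/(10/3 + N))
√(p(35) + 277*(-22)) = √(3*(-105 + 35)/(10 + 3*35) + 277*(-22)) = √(3*(-70)/(10 + 105) - 6094) = √(3*(-70)/115 - 6094) = √(3*(1/115)*(-70) - 6094) = √(-42/23 - 6094) = √(-140204/23) = 2*I*√806173/23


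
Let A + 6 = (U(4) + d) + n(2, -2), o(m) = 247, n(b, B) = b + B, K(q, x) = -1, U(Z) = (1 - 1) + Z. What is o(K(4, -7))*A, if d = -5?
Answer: -1729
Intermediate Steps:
U(Z) = Z (U(Z) = 0 + Z = Z)
n(b, B) = B + b
A = -7 (A = -6 + ((4 - 5) + (-2 + 2)) = -6 + (-1 + 0) = -6 - 1 = -7)
o(K(4, -7))*A = 247*(-7) = -1729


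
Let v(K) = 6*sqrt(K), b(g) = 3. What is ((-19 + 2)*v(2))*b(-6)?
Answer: -306*sqrt(2) ≈ -432.75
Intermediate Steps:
((-19 + 2)*v(2))*b(-6) = ((-19 + 2)*(6*sqrt(2)))*3 = -102*sqrt(2)*3 = -306*sqrt(2)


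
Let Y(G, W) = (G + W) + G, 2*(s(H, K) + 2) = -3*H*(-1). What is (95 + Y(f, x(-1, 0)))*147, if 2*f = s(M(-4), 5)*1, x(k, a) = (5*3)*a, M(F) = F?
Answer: 12789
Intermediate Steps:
s(H, K) = -2 + 3*H/2 (s(H, K) = -2 + (-3*H*(-1))/2 = -2 + (3*H)/2 = -2 + 3*H/2)
x(k, a) = 15*a
f = -4 (f = ((-2 + (3/2)*(-4))*1)/2 = ((-2 - 6)*1)/2 = (-8*1)/2 = (½)*(-8) = -4)
Y(G, W) = W + 2*G
(95 + Y(f, x(-1, 0)))*147 = (95 + (15*0 + 2*(-4)))*147 = (95 + (0 - 8))*147 = (95 - 8)*147 = 87*147 = 12789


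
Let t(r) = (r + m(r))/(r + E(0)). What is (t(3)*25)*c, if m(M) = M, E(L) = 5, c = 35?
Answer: 2625/4 ≈ 656.25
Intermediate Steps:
t(r) = 2*r/(5 + r) (t(r) = (r + r)/(r + 5) = (2*r)/(5 + r) = 2*r/(5 + r))
(t(3)*25)*c = ((2*3/(5 + 3))*25)*35 = ((2*3/8)*25)*35 = ((2*3*(⅛))*25)*35 = ((¾)*25)*35 = (75/4)*35 = 2625/4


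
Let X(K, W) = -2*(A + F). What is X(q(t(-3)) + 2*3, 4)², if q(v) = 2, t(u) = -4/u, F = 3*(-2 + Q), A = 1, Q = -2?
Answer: 484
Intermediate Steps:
F = -12 (F = 3*(-2 - 2) = 3*(-4) = -12)
X(K, W) = 22 (X(K, W) = -2*(1 - 12) = -2*(-11) = 22)
X(q(t(-3)) + 2*3, 4)² = 22² = 484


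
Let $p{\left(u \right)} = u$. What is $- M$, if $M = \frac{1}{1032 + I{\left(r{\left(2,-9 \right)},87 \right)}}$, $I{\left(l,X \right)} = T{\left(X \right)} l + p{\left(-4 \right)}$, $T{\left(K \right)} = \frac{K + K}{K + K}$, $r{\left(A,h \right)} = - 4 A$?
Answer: $- \frac{1}{1020} \approx -0.00098039$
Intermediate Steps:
$T{\left(K \right)} = 1$ ($T{\left(K \right)} = \frac{2 K}{2 K} = 2 K \frac{1}{2 K} = 1$)
$I{\left(l,X \right)} = -4 + l$ ($I{\left(l,X \right)} = 1 l - 4 = l - 4 = -4 + l$)
$M = \frac{1}{1020}$ ($M = \frac{1}{1032 - 12} = \frac{1}{1020} \approx 0.00098039$)
$- M = \left(-1\right) \frac{1}{1020} = - \frac{1}{1020}$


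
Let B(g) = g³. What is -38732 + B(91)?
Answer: 714839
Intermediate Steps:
-38732 + B(91) = -38732 + 91³ = -38732 + 753571 = 714839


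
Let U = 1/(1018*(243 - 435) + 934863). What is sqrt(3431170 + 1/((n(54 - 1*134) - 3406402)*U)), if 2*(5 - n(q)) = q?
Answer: sqrt(39812782584159255031)/3406357 ≈ 1852.3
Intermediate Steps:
n(q) = 5 - q/2
U = 1/739407 (U = 1/(1018*(-192) + 934863) = 1/(-195456 + 934863) = 1/739407 ≈ 1.3524e-6)
sqrt(3431170 + 1/((n(54 - 1*134) - 3406402)*U)) = sqrt(3431170 + 1/(((5 - (54 - 1*134)/2) - 3406402)*(1/739407))) = sqrt(3431170 + 739407/((5 - (54 - 134)/2) - 3406402)) = sqrt(3431170 + 739407/((5 - 1/2*(-80)) - 3406402)) = sqrt(3431170 + 739407/((5 + 40) - 3406402)) = sqrt(3431170 + 739407/(45 - 3406402)) = sqrt(3431170 + 739407/(-3406357)) = sqrt(3431170 - 1/3406357*739407) = sqrt(3431170 - 739407/3406357) = sqrt(11687789208283/3406357) = sqrt(39812782584159255031)/3406357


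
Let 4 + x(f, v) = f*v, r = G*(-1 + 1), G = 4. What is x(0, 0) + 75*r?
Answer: -4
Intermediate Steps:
r = 0 (r = 4*(-1 + 1) = 4*0 = 0)
x(f, v) = -4 + f*v
x(0, 0) + 75*r = (-4 + 0*0) + 75*0 = (-4 + 0) + 0 = -4 + 0 = -4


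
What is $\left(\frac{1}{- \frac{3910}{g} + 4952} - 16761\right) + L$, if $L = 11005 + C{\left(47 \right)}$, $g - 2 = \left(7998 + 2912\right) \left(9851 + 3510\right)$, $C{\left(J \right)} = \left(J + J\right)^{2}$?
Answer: $\frac{1111642400855816}{360922833757} \approx 3080.0$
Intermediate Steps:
$C{\left(J \right)} = 4 J^{2}$ ($C{\left(J \right)} = \left(2 J\right)^{2} = 4 J^{2}$)
$g = 145768512$ ($g = 2 + \left(7998 + 2912\right) \left(9851 + 3510\right) = 2 + 10910 \cdot 13361 = 2 + 145768510 = 145768512$)
$L = 19841$ ($L = 11005 + 4 \cdot 47^{2} = 11005 + 4 \cdot 2209 = 11005 + 8836 = 19841$)
$\left(\frac{1}{- \frac{3910}{g} + 4952} - 16761\right) + L = \left(\frac{1}{- \frac{3910}{145768512} + 4952} - 16761\right) + 19841 = \left(\frac{1}{\left(-3910\right) \frac{1}{145768512} + 4952} - 16761\right) + 19841 = \left(\frac{1}{- \frac{1955}{72884256} + 4952} - 16761\right) + 19841 = \left(\frac{1}{\frac{360922833757}{72884256}} - 16761\right) + 19841 = \left(\frac{72884256}{360922833757} - 16761\right) + 19841 = - \frac{6049427543716821}{360922833757} + 19841 = \frac{1111642400855816}{360922833757}$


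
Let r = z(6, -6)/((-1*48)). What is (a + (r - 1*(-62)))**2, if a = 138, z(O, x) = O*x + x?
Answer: 2582449/64 ≈ 40351.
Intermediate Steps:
z(O, x) = x + O*x
r = 7/8 (r = (-6*(1 + 6))/((-1*48)) = -6*7/(-48) = -42*(-1/48) = 7/8 ≈ 0.87500)
(a + (r - 1*(-62)))**2 = (138 + (7/8 - 1*(-62)))**2 = (138 + (7/8 + 62))**2 = (138 + 503/8)**2 = (1607/8)**2 = 2582449/64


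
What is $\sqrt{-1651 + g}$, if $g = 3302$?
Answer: $\sqrt{1651} \approx 40.633$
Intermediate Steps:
$\sqrt{-1651 + g} = \sqrt{-1651 + 3302} = \sqrt{1651}$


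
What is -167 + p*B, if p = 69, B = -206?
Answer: -14381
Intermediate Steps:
-167 + p*B = -167 + 69*(-206) = -167 - 14214 = -14381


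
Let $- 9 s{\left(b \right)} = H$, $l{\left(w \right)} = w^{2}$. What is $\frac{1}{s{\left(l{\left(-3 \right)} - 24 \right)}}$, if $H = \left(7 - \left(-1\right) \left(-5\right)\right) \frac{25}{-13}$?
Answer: $\frac{117}{50} \approx 2.34$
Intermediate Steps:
$H = - \frac{50}{13}$ ($H = \left(7 - 5\right) 25 \left(- \frac{1}{13}\right) = \left(7 - 5\right) \left(- \frac{25}{13}\right) = 2 \left(- \frac{25}{13}\right) = - \frac{50}{13} \approx -3.8462$)
$s{\left(b \right)} = \frac{50}{117}$ ($s{\left(b \right)} = \left(- \frac{1}{9}\right) \left(- \frac{50}{13}\right) = \frac{50}{117}$)
$\frac{1}{s{\left(l{\left(-3 \right)} - 24 \right)}} = \frac{1}{\frac{50}{117}} = \frac{117}{50}$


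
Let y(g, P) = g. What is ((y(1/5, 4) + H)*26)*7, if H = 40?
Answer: 36582/5 ≈ 7316.4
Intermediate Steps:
((y(1/5, 4) + H)*26)*7 = ((1/5 + 40)*26)*7 = ((201/5)*26)*7 = (5226/5)*7 = 36582/5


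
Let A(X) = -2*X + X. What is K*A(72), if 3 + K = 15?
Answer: -864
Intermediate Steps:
A(X) = -X
K = 12 (K = -3 + 15 = 12)
K*A(72) = 12*(-1*72) = 12*(-72) = -864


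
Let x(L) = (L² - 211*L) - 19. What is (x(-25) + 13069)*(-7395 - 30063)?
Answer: -709829100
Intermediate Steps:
x(L) = -19 + L² - 211*L
(x(-25) + 13069)*(-7395 - 30063) = ((-19 + (-25)² - 211*(-25)) + 13069)*(-7395 - 30063) = ((-19 + 625 + 5275) + 13069)*(-37458) = (5881 + 13069)*(-37458) = 18950*(-37458) = -709829100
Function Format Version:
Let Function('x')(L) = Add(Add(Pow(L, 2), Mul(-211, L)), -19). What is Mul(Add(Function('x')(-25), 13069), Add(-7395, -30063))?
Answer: -709829100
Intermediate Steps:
Function('x')(L) = Add(-19, Pow(L, 2), Mul(-211, L))
Mul(Add(Function('x')(-25), 13069), Add(-7395, -30063)) = Mul(Add(Add(-19, Pow(-25, 2), Mul(-211, -25)), 13069), Add(-7395, -30063)) = Mul(Add(Add(-19, 625, 5275), 13069), -37458) = Mul(Add(5881, 13069), -37458) = Mul(18950, -37458) = -709829100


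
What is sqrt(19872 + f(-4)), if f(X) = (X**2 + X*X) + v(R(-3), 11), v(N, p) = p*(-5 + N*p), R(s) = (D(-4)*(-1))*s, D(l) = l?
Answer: sqrt(18397) ≈ 135.64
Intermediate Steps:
R(s) = 4*s (R(s) = (-4*(-1))*s = 4*s)
f(X) = -1507 + 2*X**2 (f(X) = (X**2 + X*X) + 11*(-5 + (4*(-3))*11) = (X**2 + X**2) + 11*(-5 - 12*11) = 2*X**2 + 11*(-5 - 132) = 2*X**2 + 11*(-137) = 2*X**2 - 1507 = -1507 + 2*X**2)
sqrt(19872 + f(-4)) = sqrt(19872 + (-1507 + 2*(-4)**2)) = sqrt(19872 + (-1507 + 2*16)) = sqrt(19872 + (-1507 + 32)) = sqrt(19872 - 1475) = sqrt(18397)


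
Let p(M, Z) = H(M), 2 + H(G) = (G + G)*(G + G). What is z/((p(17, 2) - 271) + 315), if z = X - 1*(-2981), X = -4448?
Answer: -1467/1198 ≈ -1.2245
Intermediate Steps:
H(G) = -2 + 4*G**2 (H(G) = -2 + (G + G)*(G + G) = -2 + (2*G)*(2*G) = -2 + 4*G**2)
p(M, Z) = -2 + 4*M**2
z = -1467 (z = -4448 - 1*(-2981) = -4448 + 2981 = -1467)
z/((p(17, 2) - 271) + 315) = -1467/(((-2 + 4*17**2) - 271) + 315) = -1467/(((-2 + 4*289) - 271) + 315) = -1467/(((-2 + 1156) - 271) + 315) = -1467/((1154 - 271) + 315) = -1467/(883 + 315) = -1467/1198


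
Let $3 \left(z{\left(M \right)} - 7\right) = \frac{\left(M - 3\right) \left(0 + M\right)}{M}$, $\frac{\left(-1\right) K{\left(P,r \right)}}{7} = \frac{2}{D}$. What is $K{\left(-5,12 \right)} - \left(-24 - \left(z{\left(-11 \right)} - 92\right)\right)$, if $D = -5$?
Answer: $- \frac{943}{15} \approx -62.867$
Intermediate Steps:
$K{\left(P,r \right)} = \frac{14}{5}$ ($K{\left(P,r \right)} = - 7 \frac{2}{-5} = - 7 \cdot 2 \left(- \frac{1}{5}\right) = \left(-7\right) \left(- \frac{2}{5}\right) = \frac{14}{5}$)
$z{\left(M \right)} = 6 + \frac{M}{3}$ ($z{\left(M \right)} = 7 + \frac{\left(M - 3\right) \left(0 + M\right) \frac{1}{M}}{3} = 7 + \frac{\left(-3 + M\right) M \frac{1}{M}}{3} = 7 + \frac{M \left(-3 + M\right) \frac{1}{M}}{3} = 7 + \frac{-3 + M}{3} = 7 + \left(-1 + \frac{M}{3}\right) = 6 + \frac{M}{3}$)
$K{\left(-5,12 \right)} - \left(-24 - \left(z{\left(-11 \right)} - 92\right)\right) = \frac{14}{5} - \left(-24 - \left(\left(6 + \frac{1}{3} \left(-11\right)\right) - 92\right)\right) = \frac{14}{5} - \left(-24 - \left(\left(6 - \frac{11}{3}\right) - 92\right)\right) = \frac{14}{5} - \left(-24 - \left(\frac{7}{3} - 92\right)\right) = \frac{14}{5} - \left(-24 - - \frac{269}{3}\right) = \frac{14}{5} - \left(-24 + \frac{269}{3}\right) = \frac{14}{5} - \frac{197}{3} = - \frac{943}{15}$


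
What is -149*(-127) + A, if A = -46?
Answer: 18877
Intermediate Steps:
-149*(-127) + A = -149*(-127) - 46 = 18923 - 46 = 18877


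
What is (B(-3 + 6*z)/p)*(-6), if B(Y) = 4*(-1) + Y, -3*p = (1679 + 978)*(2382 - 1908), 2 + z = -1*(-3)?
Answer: -3/209903 ≈ -1.4292e-5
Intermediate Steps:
z = 1 (z = -2 - 1*(-3) = -2 + 3 = 1)
p = -419806 (p = -(1679 + 978)*(2382 - 1908)/3 = -2657*474/3 = -⅓*1259418 = -419806)
B(Y) = -4 + Y
(B(-3 + 6*z)/p)*(-6) = ((-4 + (-3 + 6*1))/(-419806))*(-6) = ((-4 + (-3 + 6))*(-1/419806))*(-6) = ((-4 + 3)*(-1/419806))*(-6) = -1*(-1/419806)*(-6) = (1/419806)*(-6) = -3/209903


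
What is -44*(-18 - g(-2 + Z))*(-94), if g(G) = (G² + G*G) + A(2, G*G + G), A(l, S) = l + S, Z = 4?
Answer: -140624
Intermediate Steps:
A(l, S) = S + l
g(G) = 2 + G + 3*G² (g(G) = (G² + G*G) + ((G*G + G) + 2) = (G² + G²) + ((G² + G) + 2) = 2*G² + ((G + G²) + 2) = 2*G² + (2 + G + G²) = 2 + G + 3*G²)
-44*(-18 - g(-2 + Z))*(-94) = -44*(-18 - (2 + (-2 + 4) + 3*(-2 + 4)²))*(-94) = -44*(-18 - (2 + 2 + 3*2²))*(-94) = -44*(-18 - (2 + 2 + 3*4))*(-94) = -44*(-18 - (2 + 2 + 12))*(-94) = -44*(-18 - 1*16)*(-94) = -44*(-18 - 16)*(-94) = -44*(-34)*(-94) = 1496*(-94) = -140624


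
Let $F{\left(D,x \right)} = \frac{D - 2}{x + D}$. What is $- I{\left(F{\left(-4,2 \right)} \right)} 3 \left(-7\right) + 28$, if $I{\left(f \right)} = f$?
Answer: $91$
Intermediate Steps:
$F{\left(D,x \right)} = \frac{-2 + D}{D + x}$
$- I{\left(F{\left(-4,2 \right)} \right)} 3 \left(-7\right) + 28 = - \frac{-2 - 4}{-4 + 2} \cdot 3 \left(-7\right) + 28 = - \frac{-6}{-2} \cdot 3 \left(-7\right) + 28 = - \frac{\left(-1\right) \left(-6\right)}{2} \cdot 3 \left(-7\right) + 28 = \left(-1\right) 3 \cdot 3 \left(-7\right) + 28 = \left(-3\right) 3 \left(-7\right) + 28 = \left(-9\right) \left(-7\right) + 28 = 63 + 28 = 91$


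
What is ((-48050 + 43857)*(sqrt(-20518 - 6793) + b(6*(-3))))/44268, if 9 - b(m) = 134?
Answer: 74875/6324 - 599*I*sqrt(27311)/6324 ≈ 11.84 - 15.653*I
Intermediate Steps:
b(m) = -125 (b(m) = 9 - 1*134 = 9 - 134 = -125)
((-48050 + 43857)*(sqrt(-20518 - 6793) + b(6*(-3))))/44268 = ((-48050 + 43857)*(sqrt(-20518 - 6793) - 125))/44268 = -4193*(sqrt(-27311) - 125)*(1/44268) = -4193*(I*sqrt(27311) - 125)*(1/44268) = -4193*(-125 + I*sqrt(27311))*(1/44268) = (524125 - 4193*I*sqrt(27311))*(1/44268) = 74875/6324 - 599*I*sqrt(27311)/6324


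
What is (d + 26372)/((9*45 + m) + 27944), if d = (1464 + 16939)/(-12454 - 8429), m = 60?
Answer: 550708073/593265147 ≈ 0.92827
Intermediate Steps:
d = -18403/20883 (d = 18403/(-20883) = 18403*(-1/20883) = -18403/20883 ≈ -0.88124)
(d + 26372)/((9*45 + m) + 27944) = (-18403/20883 + 26372)/((9*45 + 60) + 27944) = 550708073/(20883*((405 + 60) + 27944)) = 550708073/(20883*(465 + 27944)) = (550708073/20883)/28409 = (550708073/20883)*(1/28409) = 550708073/593265147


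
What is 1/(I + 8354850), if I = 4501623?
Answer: 1/12856473 ≈ 7.7782e-8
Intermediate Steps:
1/(I + 8354850) = 1/(4501623 + 8354850) = 1/12856473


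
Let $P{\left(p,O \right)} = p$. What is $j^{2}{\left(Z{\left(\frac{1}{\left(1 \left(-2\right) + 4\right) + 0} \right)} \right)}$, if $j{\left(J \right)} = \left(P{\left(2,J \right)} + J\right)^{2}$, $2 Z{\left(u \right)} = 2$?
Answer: $81$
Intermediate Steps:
$Z{\left(u \right)} = 1$ ($Z{\left(u \right)} = \frac{1}{2} \cdot 2 = 1$)
$j{\left(J \right)} = \left(2 + J\right)^{2}$
$j^{2}{\left(Z{\left(\frac{1}{\left(1 \left(-2\right) + 4\right) + 0} \right)} \right)} = \left(\left(2 + 1\right)^{2}\right)^{2} = \left(3^{2}\right)^{2} = 9^{2} = 81$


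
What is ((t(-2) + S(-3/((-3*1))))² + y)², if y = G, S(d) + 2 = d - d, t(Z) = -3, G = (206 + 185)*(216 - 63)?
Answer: 3581783104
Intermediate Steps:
G = 59823 (G = 391*153 = 59823)
S(d) = -2 (S(d) = -2 + (d - d) = -2 + 0 = -2)
y = 59823
((t(-2) + S(-3/((-3*1))))² + y)² = ((-3 - 2)² + 59823)² = ((-5)² + 59823)² = (25 + 59823)² = 59848² = 3581783104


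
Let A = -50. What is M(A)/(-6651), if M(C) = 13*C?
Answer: 650/6651 ≈ 0.097730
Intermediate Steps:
M(A)/(-6651) = (13*(-50))/(-6651) = -650*(-1/6651) = 650/6651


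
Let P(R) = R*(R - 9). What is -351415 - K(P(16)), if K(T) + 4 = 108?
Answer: -351519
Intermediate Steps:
P(R) = R*(-9 + R)
K(T) = 104 (K(T) = -4 + 108 = 104)
-351415 - K(P(16)) = -351415 - 1*104 = -351415 - 104 = -351519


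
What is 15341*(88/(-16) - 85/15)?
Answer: -1027847/6 ≈ -1.7131e+5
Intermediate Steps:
15341*(88/(-16) - 85/15) = 15341*(88*(-1/16) - 85*1/15) = 15341*(-11/2 - 17/3) = 15341*(-67/6) = -1027847/6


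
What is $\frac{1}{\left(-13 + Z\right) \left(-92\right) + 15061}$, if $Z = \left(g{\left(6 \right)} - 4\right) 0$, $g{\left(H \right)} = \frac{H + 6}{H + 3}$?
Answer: $\frac{1}{16257} \approx 6.1512 \cdot 10^{-5}$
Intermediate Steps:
$g{\left(H \right)} = \frac{6 + H}{3 + H}$
$Z = 0$ ($Z = \left(\frac{6 + 6}{3 + 6} - 4\right) 0 = \left(\frac{1}{9} \cdot 12 - 4\right) 0 = \left(\frac{4}{3} - 4\right) 0 = \left(- \frac{8}{3}\right) 0 = 0$)
$\frac{1}{\left(-13 + Z\right) \left(-92\right) + 15061} = \frac{1}{\left(-13 + 0\right) \left(-92\right) + 15061} = \frac{1}{\left(-13\right) \left(-92\right) + 15061} = \frac{1}{1196 + 15061} = \frac{1}{16257}$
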